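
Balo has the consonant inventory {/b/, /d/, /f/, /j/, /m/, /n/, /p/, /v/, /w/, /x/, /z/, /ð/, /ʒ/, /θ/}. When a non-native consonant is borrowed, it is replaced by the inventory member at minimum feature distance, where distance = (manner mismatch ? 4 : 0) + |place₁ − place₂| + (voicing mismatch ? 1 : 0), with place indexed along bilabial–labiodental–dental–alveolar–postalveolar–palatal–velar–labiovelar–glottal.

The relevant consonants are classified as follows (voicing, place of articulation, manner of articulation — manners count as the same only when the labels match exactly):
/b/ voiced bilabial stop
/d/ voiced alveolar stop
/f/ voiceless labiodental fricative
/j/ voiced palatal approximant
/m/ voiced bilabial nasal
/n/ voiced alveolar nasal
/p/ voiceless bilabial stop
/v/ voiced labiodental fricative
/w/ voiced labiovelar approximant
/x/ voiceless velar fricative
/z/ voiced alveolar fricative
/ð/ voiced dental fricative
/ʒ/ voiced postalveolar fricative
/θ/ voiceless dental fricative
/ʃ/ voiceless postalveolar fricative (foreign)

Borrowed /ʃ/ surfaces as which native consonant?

ʒ

/ʒ/ is closest: same manner (fricative), place distance 0 (postalveolar→postalveolar), voicing differs (+1); total 1. Next closest is /x/ at distance 2.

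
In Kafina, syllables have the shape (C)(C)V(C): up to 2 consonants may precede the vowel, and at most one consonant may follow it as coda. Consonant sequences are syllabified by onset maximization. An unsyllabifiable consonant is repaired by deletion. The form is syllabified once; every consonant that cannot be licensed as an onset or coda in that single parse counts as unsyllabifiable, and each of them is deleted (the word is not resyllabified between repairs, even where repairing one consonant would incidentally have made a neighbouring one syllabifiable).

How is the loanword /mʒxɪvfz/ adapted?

The consonants /m/, /f/, /z/ cannot be parsed into a legal (C)(C)V(C) syllable (at most one coda consonant is licensed; onsets may contain at most 2 consonants).
Each unlicensed consonant is deleted: /m/, /f/, /z/.

ʒxɪv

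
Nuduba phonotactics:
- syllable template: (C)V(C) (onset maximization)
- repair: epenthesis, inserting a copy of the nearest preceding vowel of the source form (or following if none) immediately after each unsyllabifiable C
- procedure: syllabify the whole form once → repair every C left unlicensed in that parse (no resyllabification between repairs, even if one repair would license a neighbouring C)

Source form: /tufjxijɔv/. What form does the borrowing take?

Under (C)V(C), the unsyllabifiable consonants are /j/ (at most one coda consonant is licensed; onsets are limited to one consonant).
Epenthesis after each stranded consonant: /j/ → /ju/.

tufjuxijɔv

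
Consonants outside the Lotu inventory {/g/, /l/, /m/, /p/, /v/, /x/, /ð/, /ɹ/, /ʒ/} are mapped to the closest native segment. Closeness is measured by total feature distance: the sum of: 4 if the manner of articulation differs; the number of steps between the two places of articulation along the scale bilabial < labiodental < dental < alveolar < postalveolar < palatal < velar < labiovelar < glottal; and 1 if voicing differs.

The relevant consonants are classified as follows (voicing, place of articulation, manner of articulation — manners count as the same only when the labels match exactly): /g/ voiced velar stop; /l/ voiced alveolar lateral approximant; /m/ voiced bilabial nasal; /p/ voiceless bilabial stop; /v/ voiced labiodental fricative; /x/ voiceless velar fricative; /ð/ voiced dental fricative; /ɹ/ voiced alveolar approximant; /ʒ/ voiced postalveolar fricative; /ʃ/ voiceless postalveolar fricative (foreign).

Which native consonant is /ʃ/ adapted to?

/ʒ/ is closest: same manner (fricative), place distance 0 (postalveolar→postalveolar), voicing differs (+1); total 1. Next closest is /x/ at distance 2.

ʒ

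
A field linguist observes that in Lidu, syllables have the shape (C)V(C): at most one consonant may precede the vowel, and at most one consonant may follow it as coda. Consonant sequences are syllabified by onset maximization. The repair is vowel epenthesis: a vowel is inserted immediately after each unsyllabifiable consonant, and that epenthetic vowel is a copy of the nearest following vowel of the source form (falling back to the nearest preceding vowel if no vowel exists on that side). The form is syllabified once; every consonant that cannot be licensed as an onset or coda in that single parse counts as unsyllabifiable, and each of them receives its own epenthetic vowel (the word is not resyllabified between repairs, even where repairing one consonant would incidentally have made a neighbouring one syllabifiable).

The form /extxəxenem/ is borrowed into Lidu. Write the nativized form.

extəxəxenem

Under (C)V(C), the unsyllabifiable consonants are /t/ (at most one coda consonant is licensed; onsets are limited to one consonant).
Inserting the epenthetic vowel yields /t/ → /tə/.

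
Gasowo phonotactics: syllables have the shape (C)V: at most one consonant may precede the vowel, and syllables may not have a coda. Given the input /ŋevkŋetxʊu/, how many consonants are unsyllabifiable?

3

Syllabifying with onset maximization leaves /v/, /k/, /t/ stranded (no codas are permitted; onsets are limited to one consonant).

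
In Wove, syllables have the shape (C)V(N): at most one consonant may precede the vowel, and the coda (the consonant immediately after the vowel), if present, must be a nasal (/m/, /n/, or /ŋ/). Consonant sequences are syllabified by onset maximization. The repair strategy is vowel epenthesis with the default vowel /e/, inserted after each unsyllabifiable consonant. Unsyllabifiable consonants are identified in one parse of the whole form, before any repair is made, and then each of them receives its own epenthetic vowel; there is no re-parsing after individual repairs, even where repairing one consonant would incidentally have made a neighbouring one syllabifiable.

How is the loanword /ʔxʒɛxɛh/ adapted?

ʔexeʒɛxɛhe

Under (C)V(N), the unsyllabifiable consonants are /ʔ/, /x/, /h/ (only a nasal (/m/, /n/, or /ŋ/) is licensed in coda position; onsets are limited to one consonant).
Inserting the epenthetic vowel yields /ʔ/ → /ʔe/, /x/ → /xe/, /h/ → /he/.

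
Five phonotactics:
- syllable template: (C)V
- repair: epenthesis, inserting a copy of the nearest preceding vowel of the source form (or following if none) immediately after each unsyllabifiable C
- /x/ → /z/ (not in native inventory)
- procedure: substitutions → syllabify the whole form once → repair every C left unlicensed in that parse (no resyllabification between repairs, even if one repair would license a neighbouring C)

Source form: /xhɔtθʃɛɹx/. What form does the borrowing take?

zɔhɔtɔθɔʃɛɹɛzɛ

Substitution: /x/ → /z/, giving /zhɔtθʃɛɹz/.
The consonants /z/, /t/, /θ/, /ɹ/, /z/ cannot be parsed into a legal (C)V syllable (no codas are permitted; onsets are limited to one consonant).
Epenthesis after each stranded consonant: /z/ → /zɔ/, /t/ → /tɔ/, /θ/ → /θɔ/, /ɹ/ → /ɹɛ/, /z/ → /zɛ/.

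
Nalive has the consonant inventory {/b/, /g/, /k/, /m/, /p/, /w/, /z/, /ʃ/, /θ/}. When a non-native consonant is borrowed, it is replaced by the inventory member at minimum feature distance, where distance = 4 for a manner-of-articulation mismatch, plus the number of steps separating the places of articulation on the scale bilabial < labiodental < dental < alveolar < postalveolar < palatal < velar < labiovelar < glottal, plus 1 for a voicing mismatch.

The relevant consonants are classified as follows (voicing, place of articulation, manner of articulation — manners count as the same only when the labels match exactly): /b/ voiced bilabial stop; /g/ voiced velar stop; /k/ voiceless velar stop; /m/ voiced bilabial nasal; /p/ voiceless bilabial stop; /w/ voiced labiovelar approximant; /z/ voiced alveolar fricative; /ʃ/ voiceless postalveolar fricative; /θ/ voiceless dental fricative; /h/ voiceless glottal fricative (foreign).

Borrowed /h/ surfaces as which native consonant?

ʃ

/ʃ/ is closest: same manner (fricative), place distance 4 (glottal→postalveolar), same voicing; total 4. Next closest is /k/ at distance 6.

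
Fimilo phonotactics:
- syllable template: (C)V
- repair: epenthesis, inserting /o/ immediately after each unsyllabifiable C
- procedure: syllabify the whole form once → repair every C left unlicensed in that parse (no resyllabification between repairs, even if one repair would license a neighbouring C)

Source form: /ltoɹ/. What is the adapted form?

lotoɹo

The consonants /l/, /ɹ/ cannot be parsed into a legal (C)V syllable (no codas are permitted; onsets are limited to one consonant).
Each unlicensed consonant becomes the onset of a new syllable: /l/ → /lo/, /ɹ/ → /ɹo/.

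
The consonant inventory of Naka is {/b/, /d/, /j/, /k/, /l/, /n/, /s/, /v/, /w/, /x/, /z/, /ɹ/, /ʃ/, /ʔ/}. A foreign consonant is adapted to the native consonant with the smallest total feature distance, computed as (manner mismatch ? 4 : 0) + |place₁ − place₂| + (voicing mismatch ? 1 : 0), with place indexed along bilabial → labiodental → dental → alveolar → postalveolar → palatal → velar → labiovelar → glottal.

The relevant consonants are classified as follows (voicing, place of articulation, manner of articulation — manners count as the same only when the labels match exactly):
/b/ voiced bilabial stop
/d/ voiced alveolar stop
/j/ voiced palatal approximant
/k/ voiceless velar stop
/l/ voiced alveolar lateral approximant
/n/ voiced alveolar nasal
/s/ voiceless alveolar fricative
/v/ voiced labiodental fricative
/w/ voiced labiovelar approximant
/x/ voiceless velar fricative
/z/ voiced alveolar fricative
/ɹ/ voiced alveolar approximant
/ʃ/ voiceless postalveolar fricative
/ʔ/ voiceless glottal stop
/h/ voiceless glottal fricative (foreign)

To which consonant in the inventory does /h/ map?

x

/x/ is closest: same manner (fricative), place distance 2 (glottal→velar), same voicing; total 2. Next closest is /ʃ/ at distance 4.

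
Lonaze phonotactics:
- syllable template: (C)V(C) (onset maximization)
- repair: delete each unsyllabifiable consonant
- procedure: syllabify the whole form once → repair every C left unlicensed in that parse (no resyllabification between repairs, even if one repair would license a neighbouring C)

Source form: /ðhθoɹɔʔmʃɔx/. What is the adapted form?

θoɹɔʔʃɔx

Syllabifying with onset maximization leaves /ð/, /h/, /m/ stranded (at most one coda consonant is licensed; onsets are limited to one consonant).
Deletion applies to /ð/, /h/, /m/.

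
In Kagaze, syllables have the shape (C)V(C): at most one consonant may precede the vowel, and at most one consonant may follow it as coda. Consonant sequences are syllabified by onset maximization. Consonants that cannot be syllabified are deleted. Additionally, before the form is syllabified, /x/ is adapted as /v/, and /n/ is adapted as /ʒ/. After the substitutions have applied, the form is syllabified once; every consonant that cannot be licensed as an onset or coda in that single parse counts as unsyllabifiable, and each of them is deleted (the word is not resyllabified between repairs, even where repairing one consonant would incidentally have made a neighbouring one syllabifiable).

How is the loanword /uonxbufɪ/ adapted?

uoʒbufɪ

Substitution: /n/ → /ʒ/, /x/ → /v/, giving /uoʒvbufɪ/.
Syllabifying with onset maximization leaves /v/ stranded (at most one coda consonant is licensed; onsets are limited to one consonant).
Deleting the stranded consonants removes /v/.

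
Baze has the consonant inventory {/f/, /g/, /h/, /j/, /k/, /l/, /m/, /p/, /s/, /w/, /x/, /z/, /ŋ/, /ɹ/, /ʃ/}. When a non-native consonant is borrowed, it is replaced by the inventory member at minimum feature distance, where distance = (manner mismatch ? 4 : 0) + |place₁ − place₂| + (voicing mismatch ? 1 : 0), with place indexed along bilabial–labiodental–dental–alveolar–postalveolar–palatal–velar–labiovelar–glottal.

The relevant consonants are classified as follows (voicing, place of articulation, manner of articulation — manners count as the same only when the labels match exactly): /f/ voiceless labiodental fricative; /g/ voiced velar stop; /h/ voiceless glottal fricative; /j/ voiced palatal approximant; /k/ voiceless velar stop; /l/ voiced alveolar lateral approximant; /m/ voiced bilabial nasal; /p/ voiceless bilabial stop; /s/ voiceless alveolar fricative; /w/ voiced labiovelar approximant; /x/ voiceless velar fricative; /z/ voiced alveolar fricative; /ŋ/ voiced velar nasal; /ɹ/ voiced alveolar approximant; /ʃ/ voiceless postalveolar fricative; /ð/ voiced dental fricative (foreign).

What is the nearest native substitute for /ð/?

/z/ is closest: same manner (fricative), place distance 1 (dental→alveolar), same voicing; total 1. Next closest is /f/ at distance 2.

z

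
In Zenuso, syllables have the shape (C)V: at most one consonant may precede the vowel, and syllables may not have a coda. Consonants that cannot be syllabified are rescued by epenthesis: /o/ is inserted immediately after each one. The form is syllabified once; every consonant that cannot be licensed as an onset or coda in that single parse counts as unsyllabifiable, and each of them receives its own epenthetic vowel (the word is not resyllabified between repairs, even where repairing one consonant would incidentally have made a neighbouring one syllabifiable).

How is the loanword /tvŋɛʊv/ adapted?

tovoŋɛʊvo

The consonants /t/, /v/, /v/ cannot be parsed into a legal (C)V syllable (no codas are permitted; onsets are limited to one consonant).
Inserting the epenthetic vowel yields /t/ → /to/, /v/ → /vo/, /v/ → /vo/.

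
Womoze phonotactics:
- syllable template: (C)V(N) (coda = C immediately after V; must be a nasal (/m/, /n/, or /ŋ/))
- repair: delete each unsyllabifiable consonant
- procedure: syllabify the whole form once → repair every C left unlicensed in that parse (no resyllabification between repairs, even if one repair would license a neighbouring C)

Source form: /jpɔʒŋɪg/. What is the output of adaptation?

pɔŋɪ

Under (C)V(N), the unsyllabifiable consonants are /j/, /ʒ/, /g/ (only a nasal (/m/, /n/, or /ŋ/) is licensed in coda position; onsets are limited to one consonant).
Deleting the stranded consonants removes /j/, /ʒ/, /g/.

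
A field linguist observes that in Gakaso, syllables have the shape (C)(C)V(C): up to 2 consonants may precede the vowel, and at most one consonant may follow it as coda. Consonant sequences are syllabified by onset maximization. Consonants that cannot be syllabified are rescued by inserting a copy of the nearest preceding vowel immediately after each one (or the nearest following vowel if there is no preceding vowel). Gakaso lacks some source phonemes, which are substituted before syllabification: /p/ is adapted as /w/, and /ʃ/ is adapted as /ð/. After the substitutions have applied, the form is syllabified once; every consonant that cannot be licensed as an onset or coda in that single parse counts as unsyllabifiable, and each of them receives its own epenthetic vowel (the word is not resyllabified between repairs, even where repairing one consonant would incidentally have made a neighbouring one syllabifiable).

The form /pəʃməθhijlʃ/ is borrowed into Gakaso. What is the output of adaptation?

Substitution: /p/ → /w/, /ʃ/ → /ð/, giving /wəðməθhijlð/.
The consonants /l/, /ð/ cannot be parsed into a legal (C)(C)V(C) syllable (at most one coda consonant is licensed; onsets may contain at most 2 consonants).
Epenthesis after each stranded consonant: /l/ → /li/, /ð/ → /ði/.

wəðməθhijliði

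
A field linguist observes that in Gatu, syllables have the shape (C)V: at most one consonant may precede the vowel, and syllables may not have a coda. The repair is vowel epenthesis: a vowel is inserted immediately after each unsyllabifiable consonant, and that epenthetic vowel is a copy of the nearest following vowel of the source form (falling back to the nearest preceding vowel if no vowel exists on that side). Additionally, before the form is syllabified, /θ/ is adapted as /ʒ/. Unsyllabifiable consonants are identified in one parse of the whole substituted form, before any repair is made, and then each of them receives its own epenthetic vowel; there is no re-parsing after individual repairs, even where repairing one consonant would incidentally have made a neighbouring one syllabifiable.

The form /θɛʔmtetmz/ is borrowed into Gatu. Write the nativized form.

ʒɛʔemetetemeze

Substitution: /θ/ → /ʒ/, giving /ʒɛʔmtetmz/.
Under (C)V, the unsyllabifiable consonants are /ʔ/, /m/, /t/, /m/, /z/ (no codas are permitted; onsets are limited to one consonant).
Each unlicensed consonant becomes the onset of a new syllable: /ʔ/ → /ʔe/, /m/ → /me/, /t/ → /te/, /m/ → /me/, /z/ → /ze/.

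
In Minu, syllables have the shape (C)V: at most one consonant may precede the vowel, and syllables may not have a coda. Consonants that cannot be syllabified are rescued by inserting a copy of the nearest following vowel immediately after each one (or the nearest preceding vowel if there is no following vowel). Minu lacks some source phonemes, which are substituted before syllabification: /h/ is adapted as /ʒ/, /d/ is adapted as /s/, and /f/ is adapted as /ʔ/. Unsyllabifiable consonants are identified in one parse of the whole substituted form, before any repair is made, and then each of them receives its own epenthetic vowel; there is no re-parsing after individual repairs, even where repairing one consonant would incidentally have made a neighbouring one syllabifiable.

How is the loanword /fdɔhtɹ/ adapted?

Substitution: /f/ → /ʔ/, /d/ → /s/, /h/ → /ʒ/, giving /ʔsɔʒtɹ/.
Syllabifying with onset maximization leaves /ʔ/, /ʒ/, /t/, /ɹ/ stranded (no codas are permitted; onsets are limited to one consonant).
Inserting the epenthetic vowel yields /ʔ/ → /ʔɔ/, /ʒ/ → /ʒɔ/, /t/ → /tɔ/, /ɹ/ → /ɹɔ/.

ʔɔsɔʒɔtɔɹɔ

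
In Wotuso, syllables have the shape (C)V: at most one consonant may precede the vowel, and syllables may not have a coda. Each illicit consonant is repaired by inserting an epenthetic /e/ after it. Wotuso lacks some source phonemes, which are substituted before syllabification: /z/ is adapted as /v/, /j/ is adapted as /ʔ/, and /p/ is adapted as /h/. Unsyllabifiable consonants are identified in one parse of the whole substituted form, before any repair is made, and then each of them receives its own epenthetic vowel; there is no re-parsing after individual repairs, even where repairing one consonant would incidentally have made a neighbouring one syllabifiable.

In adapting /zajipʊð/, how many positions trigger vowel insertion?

1

After substitution the input is /vaʔihʊð/.
The unsyllabifiable consonants are /ð/; each receives one epenthetic vowel.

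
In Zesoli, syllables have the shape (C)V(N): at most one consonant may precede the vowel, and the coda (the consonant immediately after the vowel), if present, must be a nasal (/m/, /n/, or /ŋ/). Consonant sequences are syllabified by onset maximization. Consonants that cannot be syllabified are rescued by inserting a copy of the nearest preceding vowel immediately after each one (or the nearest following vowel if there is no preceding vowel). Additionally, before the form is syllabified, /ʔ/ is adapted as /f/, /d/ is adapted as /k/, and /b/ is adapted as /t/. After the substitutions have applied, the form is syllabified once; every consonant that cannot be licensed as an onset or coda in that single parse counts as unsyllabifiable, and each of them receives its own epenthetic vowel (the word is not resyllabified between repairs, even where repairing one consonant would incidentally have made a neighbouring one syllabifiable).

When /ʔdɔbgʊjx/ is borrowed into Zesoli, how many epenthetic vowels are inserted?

After substitution the input is /fkɔtgʊjx/.
The unsyllabifiable consonants are /f/, /t/, /j/, /x/; each receives one epenthetic vowel.

4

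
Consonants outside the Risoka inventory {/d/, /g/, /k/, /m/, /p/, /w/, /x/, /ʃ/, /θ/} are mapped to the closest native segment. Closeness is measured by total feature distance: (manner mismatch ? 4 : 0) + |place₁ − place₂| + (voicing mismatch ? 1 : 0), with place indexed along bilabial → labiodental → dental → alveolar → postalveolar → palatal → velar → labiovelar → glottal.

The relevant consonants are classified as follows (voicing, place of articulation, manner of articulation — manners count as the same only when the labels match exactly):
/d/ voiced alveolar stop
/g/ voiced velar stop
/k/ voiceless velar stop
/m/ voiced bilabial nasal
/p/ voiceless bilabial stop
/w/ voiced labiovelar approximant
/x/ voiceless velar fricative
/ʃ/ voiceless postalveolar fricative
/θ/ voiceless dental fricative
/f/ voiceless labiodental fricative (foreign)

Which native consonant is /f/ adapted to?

/θ/ is closest: same manner (fricative), place distance 1 (labiodental→dental), same voicing; total 1. Next closest is /ʃ/ at distance 3.

θ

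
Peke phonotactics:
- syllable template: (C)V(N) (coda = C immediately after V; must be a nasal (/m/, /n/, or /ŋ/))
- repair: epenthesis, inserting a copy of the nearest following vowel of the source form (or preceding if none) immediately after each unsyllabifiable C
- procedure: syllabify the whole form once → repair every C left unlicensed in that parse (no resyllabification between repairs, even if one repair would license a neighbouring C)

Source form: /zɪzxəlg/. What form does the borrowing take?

zɪzəxələgə

Syllabifying with onset maximization leaves /z/, /l/, /g/ stranded (only a nasal (/m/, /n/, or /ŋ/) is licensed in coda position; onsets are limited to one consonant).
Inserting the epenthetic vowel yields /z/ → /zə/, /l/ → /lə/, /g/ → /gə/.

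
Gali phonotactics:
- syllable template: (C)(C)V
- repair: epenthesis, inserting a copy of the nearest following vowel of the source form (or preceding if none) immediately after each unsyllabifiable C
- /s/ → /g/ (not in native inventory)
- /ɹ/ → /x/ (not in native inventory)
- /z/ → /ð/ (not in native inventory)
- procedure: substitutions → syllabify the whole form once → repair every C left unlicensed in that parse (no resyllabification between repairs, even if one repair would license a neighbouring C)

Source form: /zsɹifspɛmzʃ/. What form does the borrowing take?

Substitution: /z/ → /ð/, /s/ → /g/, /ɹ/ → /x/, giving /ðgxifgpɛmðʃ/.
Syllabifying with onset maximization leaves /ð/, /f/, /m/, /ð/, /ʃ/ stranded (no codas are permitted; onsets may contain at most 2 consonants).
Each unlicensed consonant becomes the onset of a new syllable: /ð/ → /ði/, /f/ → /fɛ/, /m/ → /mɛ/, /ð/ → /ðɛ/, /ʃ/ → /ʃɛ/.

ðigxifɛgpɛmɛðɛʃɛ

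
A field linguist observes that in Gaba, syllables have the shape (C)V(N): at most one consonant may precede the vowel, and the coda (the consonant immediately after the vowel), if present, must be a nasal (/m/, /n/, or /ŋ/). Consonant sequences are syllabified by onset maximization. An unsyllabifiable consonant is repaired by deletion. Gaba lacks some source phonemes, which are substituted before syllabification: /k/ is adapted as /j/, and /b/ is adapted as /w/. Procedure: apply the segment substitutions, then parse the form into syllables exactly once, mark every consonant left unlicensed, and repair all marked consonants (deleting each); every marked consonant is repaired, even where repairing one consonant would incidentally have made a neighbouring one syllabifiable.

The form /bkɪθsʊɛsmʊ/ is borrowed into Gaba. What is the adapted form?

jɪsʊɛmʊ

Substitution: /b/ → /w/, /k/ → /j/, giving /wjɪθsʊɛsmʊ/.
The consonants /w/, /θ/, /s/ cannot be parsed into a legal (C)V(N) syllable (only a nasal (/m/, /n/, or /ŋ/) is licensed in coda position; onsets are limited to one consonant).
Each unlicensed consonant is deleted: /w/, /θ/, /s/.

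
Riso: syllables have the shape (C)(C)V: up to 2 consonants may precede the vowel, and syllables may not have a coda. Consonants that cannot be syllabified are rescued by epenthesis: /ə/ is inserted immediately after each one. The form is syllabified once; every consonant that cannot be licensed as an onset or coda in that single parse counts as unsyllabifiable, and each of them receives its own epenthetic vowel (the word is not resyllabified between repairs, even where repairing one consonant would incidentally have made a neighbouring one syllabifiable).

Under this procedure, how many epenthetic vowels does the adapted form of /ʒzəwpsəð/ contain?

2

The unsyllabifiable consonants are /w/, /ð/; each receives one epenthetic vowel.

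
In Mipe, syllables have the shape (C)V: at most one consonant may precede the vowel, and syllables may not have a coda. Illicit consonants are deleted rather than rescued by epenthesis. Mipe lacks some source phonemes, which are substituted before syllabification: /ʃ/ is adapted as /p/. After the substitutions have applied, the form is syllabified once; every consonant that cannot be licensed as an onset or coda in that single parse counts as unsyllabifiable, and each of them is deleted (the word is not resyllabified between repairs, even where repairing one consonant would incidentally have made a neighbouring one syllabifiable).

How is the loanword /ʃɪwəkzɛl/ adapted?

pɪwəzɛ

Substitution: /ʃ/ → /p/, giving /pɪwəkzɛl/.
Syllabifying with onset maximization leaves /k/, /l/ stranded (no codas are permitted; onsets are limited to one consonant).
Each unlicensed consonant is deleted: /k/, /l/.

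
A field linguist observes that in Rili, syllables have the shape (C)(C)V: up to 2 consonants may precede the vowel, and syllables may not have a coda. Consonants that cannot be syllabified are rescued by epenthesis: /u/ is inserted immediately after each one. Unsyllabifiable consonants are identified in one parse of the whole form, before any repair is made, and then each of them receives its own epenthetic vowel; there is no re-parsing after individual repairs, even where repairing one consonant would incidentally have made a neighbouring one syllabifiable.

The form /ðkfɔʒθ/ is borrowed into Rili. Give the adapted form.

ðukfɔʒuθu

Under (C)(C)V, the unsyllabifiable consonants are /ð/, /ʒ/, /θ/ (no codas are permitted; onsets may contain at most 2 consonants).
Epenthesis after each stranded consonant: /ð/ → /ðu/, /ʒ/ → /ʒu/, /θ/ → /θu/.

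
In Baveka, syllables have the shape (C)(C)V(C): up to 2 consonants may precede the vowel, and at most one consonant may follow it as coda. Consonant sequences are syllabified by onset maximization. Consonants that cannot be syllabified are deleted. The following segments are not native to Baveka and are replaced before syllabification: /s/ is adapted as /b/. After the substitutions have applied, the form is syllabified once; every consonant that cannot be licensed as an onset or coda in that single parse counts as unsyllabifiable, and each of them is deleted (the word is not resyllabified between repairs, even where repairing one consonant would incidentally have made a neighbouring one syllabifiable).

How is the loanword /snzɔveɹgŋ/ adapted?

Substitution: /s/ → /b/, giving /bnzɔveɹgŋ/.
Syllabifying with onset maximization leaves /b/, /g/, /ŋ/ stranded (at most one coda consonant is licensed; onsets may contain at most 2 consonants).
Deleting the stranded consonants removes /b/, /g/, /ŋ/.

nzɔveɹ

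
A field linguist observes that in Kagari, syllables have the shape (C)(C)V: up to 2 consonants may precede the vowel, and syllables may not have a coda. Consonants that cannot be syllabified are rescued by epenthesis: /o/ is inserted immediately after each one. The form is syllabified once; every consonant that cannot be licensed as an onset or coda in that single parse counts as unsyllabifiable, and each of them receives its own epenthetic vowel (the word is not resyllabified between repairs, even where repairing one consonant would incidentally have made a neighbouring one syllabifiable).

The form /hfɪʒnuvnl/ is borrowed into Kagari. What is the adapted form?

hfɪʒnuvonolo

Syllabifying with onset maximization leaves /v/, /n/, /l/ stranded (no codas are permitted; onsets may contain at most 2 consonants).
Inserting the epenthetic vowel yields /v/ → /vo/, /n/ → /no/, /l/ → /lo/.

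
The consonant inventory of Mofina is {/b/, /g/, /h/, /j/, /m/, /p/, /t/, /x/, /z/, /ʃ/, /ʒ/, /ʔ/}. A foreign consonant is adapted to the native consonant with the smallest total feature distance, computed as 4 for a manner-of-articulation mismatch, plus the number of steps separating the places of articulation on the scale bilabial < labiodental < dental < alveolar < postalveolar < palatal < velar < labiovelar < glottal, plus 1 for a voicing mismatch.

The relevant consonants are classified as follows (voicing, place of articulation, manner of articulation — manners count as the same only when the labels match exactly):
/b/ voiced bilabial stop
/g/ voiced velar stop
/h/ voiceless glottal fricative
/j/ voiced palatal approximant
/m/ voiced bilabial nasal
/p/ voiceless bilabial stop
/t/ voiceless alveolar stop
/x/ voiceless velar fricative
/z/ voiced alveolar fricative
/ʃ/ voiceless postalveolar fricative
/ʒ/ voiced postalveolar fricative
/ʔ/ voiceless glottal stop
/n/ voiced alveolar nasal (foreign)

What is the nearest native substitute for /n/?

/m/ is closest: same manner (nasal), place distance 3 (alveolar→bilabial), same voicing; total 3. Next closest is /z/ at distance 4.

m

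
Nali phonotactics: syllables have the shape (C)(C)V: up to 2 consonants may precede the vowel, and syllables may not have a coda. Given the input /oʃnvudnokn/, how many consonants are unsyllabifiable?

3

The consonants /ʃ/, /k/, /n/ cannot be parsed into a legal (C)(C)V syllable (no codas are permitted; onsets may contain at most 2 consonants).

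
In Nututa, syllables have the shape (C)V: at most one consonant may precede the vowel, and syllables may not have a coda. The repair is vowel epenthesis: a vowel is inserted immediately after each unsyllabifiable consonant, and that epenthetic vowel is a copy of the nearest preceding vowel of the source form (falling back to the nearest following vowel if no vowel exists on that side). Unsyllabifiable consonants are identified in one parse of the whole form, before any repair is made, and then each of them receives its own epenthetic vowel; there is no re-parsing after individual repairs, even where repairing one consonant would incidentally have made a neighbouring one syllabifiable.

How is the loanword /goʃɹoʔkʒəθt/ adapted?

goʃoɹoʔokoʒəθətə

The consonants /ʃ/, /ʔ/, /k/, /θ/, /t/ cannot be parsed into a legal (C)V syllable (no codas are permitted; onsets are limited to one consonant).
Epenthesis after each stranded consonant: /ʃ/ → /ʃo/, /ʔ/ → /ʔo/, /k/ → /ko/, /θ/ → /θə/, /t/ → /tə/.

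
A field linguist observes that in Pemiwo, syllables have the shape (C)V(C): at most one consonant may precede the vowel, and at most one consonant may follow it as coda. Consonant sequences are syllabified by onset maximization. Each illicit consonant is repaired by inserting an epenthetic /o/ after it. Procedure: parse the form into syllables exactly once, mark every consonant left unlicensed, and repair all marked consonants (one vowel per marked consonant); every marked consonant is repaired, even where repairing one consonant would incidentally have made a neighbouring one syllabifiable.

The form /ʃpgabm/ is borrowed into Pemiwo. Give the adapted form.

ʃopogabmo

The consonants /ʃ/, /p/, /m/ cannot be parsed into a legal (C)V(C) syllable (at most one coda consonant is licensed; onsets are limited to one consonant).
Epenthesis after each stranded consonant: /ʃ/ → /ʃo/, /p/ → /po/, /m/ → /mo/.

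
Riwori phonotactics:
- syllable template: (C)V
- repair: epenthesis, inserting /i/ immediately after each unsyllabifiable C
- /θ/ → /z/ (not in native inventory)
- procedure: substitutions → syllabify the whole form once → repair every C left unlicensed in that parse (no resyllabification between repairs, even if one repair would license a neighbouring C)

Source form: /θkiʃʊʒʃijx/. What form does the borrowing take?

Substitution: /θ/ → /z/, giving /zkiʃʊʒʃijx/.
Syllabifying with onset maximization leaves /z/, /ʒ/, /j/, /x/ stranded (no codas are permitted; onsets are limited to one consonant).
Epenthesis after each stranded consonant: /z/ → /zi/, /ʒ/ → /ʒi/, /j/ → /ji/, /x/ → /xi/.

zikiʃʊʒiʃijixi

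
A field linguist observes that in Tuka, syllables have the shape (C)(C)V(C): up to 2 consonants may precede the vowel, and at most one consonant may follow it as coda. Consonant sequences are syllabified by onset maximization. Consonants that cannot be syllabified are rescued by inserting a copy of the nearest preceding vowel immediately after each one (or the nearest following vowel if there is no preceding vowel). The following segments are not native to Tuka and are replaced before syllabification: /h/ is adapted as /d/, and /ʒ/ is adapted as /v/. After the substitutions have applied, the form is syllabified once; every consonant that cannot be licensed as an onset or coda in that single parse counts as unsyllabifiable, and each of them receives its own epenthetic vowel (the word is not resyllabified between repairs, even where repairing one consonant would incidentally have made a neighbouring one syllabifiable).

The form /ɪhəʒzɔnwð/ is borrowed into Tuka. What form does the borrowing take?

ɪdəvzɔnwɔðɔ

Substitution: /h/ → /d/, /ʒ/ → /v/, giving /ɪdəvzɔnwð/.
The consonants /w/, /ð/ cannot be parsed into a legal (C)(C)V(C) syllable (at most one coda consonant is licensed; onsets may contain at most 2 consonants).
Each unlicensed consonant becomes the onset of a new syllable: /w/ → /wɔ/, /ð/ → /ðɔ/.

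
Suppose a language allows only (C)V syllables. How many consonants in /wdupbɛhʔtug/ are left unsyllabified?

Syllabifying with onset maximization leaves /w/, /p/, /h/, /ʔ/, /g/ stranded (no codas are permitted; onsets are limited to one consonant).

5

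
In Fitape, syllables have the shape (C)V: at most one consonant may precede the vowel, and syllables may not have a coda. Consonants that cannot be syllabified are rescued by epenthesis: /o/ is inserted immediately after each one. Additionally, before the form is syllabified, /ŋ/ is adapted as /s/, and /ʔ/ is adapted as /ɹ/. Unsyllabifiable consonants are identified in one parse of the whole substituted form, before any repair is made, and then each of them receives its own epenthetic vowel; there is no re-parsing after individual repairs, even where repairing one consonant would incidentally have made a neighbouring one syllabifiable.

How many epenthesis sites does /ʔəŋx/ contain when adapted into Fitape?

After substitution the input is /ɹəsx/.
The unsyllabifiable consonants are /s/, /x/; each receives one epenthetic vowel.

2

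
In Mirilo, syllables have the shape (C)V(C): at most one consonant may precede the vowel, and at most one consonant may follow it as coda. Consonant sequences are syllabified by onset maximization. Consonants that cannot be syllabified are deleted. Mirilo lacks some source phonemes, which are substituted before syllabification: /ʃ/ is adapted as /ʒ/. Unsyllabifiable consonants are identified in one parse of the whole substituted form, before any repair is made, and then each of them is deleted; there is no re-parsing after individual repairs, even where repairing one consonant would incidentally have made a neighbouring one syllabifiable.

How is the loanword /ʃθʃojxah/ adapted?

ʒojxah

Substitution: /ʃ/ → /ʒ/, giving /ʒθʒojxah/.
Syllabifying with onset maximization leaves /ʒ/, /θ/ stranded (at most one coda consonant is licensed; onsets are limited to one consonant).
Deleting the stranded consonants removes /ʒ/, /θ/.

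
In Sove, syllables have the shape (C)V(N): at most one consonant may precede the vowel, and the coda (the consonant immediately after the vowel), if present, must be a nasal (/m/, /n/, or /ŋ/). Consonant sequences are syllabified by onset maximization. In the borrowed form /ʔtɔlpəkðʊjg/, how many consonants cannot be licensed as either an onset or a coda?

Under (C)V(N), the unsyllabifiable consonants are /ʔ/, /l/, /k/, /j/, /g/ (only a nasal (/m/, /n/, or /ŋ/) is licensed in coda position; onsets are limited to one consonant).

5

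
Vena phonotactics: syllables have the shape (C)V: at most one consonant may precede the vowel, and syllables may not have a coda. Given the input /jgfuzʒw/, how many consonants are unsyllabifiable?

5

Under (C)V, the unsyllabifiable consonants are /j/, /g/, /z/, /ʒ/, /w/ (no codas are permitted; onsets are limited to one consonant).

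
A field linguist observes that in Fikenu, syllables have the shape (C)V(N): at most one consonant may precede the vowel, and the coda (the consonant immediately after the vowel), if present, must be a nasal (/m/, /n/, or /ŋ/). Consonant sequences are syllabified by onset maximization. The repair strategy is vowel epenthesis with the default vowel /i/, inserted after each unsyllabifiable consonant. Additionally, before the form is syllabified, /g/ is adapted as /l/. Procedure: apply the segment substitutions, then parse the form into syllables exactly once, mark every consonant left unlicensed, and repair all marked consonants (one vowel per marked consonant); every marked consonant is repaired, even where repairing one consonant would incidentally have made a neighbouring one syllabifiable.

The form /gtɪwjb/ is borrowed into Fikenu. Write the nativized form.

litɪwijibi

Substitution: /g/ → /l/, giving /ltɪwjb/.
Syllabifying with onset maximization leaves /l/, /w/, /j/, /b/ stranded (only a nasal (/m/, /n/, or /ŋ/) is licensed in coda position; onsets are limited to one consonant).
Epenthesis after each stranded consonant: /l/ → /li/, /w/ → /wi/, /j/ → /ji/, /b/ → /bi/.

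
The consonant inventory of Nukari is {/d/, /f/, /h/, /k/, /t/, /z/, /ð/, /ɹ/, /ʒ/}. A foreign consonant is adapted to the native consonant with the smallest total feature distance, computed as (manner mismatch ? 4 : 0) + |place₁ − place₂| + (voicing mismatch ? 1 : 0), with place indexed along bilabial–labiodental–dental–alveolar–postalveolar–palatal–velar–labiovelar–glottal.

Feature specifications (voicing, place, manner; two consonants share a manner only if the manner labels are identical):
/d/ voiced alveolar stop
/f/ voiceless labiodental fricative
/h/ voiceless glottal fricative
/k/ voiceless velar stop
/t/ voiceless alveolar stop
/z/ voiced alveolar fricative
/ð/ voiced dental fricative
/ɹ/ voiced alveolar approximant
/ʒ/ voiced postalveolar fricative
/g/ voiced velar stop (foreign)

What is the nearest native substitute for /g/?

/k/ is closest: same manner (stop), place distance 0 (velar→velar), voicing differs (+1); total 1. Next closest is /d/ at distance 3.

k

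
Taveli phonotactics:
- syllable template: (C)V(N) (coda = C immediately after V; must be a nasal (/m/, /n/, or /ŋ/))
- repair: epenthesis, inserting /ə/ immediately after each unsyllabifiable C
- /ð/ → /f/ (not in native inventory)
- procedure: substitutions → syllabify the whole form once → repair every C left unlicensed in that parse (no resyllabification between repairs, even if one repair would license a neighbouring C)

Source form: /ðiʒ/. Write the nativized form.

fiʒə

Substitution: /ð/ → /f/, giving /fiʒ/.
The consonants /ʒ/ cannot be parsed into a legal (C)V(N) syllable (only a nasal (/m/, /n/, or /ŋ/) is licensed in coda position; onsets are limited to one consonant).
Inserting the epenthetic vowel yields /ʒ/ → /ʒə/.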